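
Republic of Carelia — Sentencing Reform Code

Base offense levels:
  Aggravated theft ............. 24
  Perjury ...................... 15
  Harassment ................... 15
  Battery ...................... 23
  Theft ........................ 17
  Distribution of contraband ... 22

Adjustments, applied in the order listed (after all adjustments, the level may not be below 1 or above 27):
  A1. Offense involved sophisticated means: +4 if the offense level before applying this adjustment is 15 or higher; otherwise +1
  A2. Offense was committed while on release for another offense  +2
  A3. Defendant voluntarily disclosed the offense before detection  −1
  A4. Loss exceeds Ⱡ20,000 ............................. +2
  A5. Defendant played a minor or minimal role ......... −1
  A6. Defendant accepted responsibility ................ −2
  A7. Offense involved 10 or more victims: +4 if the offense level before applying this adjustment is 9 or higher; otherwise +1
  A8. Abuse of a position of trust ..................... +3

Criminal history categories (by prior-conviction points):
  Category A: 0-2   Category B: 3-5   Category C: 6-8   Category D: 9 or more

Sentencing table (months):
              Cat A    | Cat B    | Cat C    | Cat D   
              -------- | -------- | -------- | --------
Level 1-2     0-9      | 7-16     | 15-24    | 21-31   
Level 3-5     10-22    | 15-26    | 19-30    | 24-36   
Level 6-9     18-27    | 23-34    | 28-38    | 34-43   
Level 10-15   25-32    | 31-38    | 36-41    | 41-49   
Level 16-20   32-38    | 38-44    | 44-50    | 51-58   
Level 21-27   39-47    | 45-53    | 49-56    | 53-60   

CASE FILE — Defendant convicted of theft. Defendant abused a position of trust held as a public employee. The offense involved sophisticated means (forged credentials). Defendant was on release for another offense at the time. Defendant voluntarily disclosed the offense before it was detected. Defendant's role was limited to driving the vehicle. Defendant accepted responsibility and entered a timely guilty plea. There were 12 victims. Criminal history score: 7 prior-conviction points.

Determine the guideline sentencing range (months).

Base offense level for theft: 17.
A1 applies (level before this adjustment is 17 ≥ 15, so +4): 17 + 4 = 21.
A2 applies: 21 + 2 = 23.
A3 applies: 23 − 1 = 22.
A5 applies: 22 − 1 = 21.
A6 applies: 21 − 2 = 19.
A7 applies (level before this adjustment is 19 ≥ 9, so +4): 19 + 4 = 23.
A8 applies: 23 + 3 = 26.
Final offense level: 26.
Criminal history: 7 prior points → Category C (6-8).
Level 26 falls in the 21-27 band.
Grid: Level 21-27 × Category C = 49-56 months.

49-56 months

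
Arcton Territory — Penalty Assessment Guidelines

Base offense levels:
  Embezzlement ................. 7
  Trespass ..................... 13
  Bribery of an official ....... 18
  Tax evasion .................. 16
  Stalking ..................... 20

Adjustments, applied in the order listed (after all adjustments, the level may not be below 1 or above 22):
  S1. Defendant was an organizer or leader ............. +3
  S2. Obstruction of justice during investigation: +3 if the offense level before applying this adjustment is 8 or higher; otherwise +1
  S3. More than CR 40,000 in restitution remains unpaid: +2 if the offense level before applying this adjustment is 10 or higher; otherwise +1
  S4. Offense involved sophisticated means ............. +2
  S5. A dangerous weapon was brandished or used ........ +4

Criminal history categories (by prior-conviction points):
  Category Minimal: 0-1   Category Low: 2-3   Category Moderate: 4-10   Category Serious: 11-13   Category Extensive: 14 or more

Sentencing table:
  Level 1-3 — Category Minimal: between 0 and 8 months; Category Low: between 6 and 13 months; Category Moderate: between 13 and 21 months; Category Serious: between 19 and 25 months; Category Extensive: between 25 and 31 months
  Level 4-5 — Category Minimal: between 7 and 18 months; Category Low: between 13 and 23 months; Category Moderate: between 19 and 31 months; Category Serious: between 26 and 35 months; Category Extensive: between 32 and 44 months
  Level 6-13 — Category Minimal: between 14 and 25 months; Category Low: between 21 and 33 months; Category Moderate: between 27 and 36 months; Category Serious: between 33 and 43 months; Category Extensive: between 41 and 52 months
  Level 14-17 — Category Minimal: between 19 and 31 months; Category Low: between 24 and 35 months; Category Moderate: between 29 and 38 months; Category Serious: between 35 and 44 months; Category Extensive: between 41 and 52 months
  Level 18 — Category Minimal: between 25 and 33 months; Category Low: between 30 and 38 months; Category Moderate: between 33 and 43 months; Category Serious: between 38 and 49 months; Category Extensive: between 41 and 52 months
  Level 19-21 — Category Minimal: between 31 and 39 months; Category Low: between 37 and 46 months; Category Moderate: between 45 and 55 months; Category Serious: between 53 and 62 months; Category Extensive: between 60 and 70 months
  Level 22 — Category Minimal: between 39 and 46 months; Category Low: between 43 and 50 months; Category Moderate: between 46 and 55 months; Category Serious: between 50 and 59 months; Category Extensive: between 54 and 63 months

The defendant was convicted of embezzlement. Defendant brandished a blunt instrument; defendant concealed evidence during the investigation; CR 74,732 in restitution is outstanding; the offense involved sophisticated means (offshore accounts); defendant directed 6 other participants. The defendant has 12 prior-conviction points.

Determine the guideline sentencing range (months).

Base offense level for embezzlement: 7.
S1 applies: 7 + 3 = 10.
S2 applies (level before this adjustment is 10 ≥ 8, so +3): 10 + 3 = 13.
S3 applies (level before this adjustment is 13 ≥ 10, so +2): 13 + 2 = 15.
S4 applies: 15 + 2 = 17.
S5 applies: 17 + 4 = 21.
Final offense level: 21.
Criminal history: 12 prior points → Category Serious (11-13).
Level 21 falls in the 19-21 band.
Grid: Level 19-21 × Category Serious = 53-62 months.

53-62 months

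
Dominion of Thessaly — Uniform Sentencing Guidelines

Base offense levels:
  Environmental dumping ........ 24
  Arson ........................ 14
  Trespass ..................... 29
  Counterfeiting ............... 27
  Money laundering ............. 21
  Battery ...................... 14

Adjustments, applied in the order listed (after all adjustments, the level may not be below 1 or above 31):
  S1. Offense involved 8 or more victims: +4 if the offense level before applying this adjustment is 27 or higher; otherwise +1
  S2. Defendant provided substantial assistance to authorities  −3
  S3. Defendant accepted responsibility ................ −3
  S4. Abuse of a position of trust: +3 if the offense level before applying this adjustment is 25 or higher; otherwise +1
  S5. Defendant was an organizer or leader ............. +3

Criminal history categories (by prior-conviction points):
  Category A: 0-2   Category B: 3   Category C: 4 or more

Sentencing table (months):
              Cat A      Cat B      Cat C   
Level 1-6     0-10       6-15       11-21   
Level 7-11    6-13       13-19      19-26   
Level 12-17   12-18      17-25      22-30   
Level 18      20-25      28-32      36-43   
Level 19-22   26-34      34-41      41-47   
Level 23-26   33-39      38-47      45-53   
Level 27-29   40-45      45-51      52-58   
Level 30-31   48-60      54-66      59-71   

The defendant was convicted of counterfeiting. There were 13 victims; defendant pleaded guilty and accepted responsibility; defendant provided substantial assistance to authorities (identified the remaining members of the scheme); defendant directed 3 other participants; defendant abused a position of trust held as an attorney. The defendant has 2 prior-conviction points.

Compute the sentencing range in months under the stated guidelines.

Base offense level for counterfeiting: 27.
S1 applies (level before this adjustment is 27 ≥ 27, so +4): 27 + 4 = 31.
S2 applies: 31 − 3 = 28.
S3 applies: 28 − 3 = 25.
S4 applies (level before this adjustment is 25 ≥ 25, so +3): 25 + 3 = 28.
S5 applies: 28 + 3 = 31.
Final offense level: 31.
Criminal history: 2 prior points → Category A (0-2).
Level 31 falls in the 30-31 band.
Grid: Level 30-31 × Category A = 48-60 months.

48-60 months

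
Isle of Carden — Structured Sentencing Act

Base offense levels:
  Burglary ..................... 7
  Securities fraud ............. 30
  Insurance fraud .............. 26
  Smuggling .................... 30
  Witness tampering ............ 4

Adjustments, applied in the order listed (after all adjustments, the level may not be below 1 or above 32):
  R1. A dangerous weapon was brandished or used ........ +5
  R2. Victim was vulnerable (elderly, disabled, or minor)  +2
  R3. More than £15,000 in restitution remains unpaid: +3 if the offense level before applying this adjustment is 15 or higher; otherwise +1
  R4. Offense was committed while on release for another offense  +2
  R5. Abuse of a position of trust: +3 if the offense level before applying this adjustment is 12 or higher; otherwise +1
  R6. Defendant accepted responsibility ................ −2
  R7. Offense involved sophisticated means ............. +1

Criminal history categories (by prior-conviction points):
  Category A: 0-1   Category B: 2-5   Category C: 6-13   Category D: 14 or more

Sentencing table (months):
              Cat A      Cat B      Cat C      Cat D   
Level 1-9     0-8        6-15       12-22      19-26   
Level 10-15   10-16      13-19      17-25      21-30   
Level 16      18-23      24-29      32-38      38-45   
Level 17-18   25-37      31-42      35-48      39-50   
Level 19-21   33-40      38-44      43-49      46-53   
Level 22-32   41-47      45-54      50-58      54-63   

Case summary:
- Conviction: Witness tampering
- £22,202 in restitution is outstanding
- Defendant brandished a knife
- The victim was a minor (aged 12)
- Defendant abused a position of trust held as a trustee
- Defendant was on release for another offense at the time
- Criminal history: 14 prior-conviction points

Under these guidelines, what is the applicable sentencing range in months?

Base offense level for witness tampering: 4.
R1 applies: 4 + 5 = 9.
R2 applies: 9 + 2 = 11.
R3 applies (level before this adjustment is 11 < 15, so +1): 11 + 1 = 12.
R4 applies: 12 + 2 = 14.
R5 applies (level before this adjustment is 14 ≥ 12, so +3): 14 + 3 = 17.
R7 does not apply.
Final offense level: 17.
Criminal history: 14 prior points → Category D (14+).
Level 17 falls in the 17-18 band.
Grid: Level 17-18 × Category D = 39-50 months.

39-50 months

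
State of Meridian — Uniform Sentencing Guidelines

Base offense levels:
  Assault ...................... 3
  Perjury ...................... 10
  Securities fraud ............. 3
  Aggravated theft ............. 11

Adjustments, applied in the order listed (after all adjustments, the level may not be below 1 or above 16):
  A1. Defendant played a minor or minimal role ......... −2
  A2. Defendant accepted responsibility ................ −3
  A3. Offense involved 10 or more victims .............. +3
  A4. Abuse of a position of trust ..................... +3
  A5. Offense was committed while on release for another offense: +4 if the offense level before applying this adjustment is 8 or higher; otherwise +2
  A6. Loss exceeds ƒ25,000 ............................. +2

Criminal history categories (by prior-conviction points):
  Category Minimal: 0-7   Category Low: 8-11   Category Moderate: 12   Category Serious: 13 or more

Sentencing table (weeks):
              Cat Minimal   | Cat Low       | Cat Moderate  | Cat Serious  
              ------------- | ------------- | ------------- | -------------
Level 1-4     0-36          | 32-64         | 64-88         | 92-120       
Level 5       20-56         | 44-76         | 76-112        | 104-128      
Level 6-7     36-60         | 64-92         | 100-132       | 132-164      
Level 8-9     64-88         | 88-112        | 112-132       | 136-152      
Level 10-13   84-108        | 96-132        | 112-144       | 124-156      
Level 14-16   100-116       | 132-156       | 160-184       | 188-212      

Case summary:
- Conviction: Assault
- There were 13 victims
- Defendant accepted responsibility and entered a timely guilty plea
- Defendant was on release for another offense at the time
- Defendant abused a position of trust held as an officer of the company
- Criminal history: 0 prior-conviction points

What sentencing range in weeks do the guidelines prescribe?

Base offense level for assault: 3.
A2 applies: 3 − 3 = 0.
A3 applies: 0 + 3 = 3.
A4 applies: 3 + 3 = 6.
A5 applies (level before this adjustment is 6 < 8, so +2): 6 + 2 = 8.
Final offense level: 8.
Criminal history: 0 prior points → Category Minimal (0-7).
Level 8 falls in the 8-9 band.
Grid: Level 8-9 × Category Minimal = 64-88 weeks.

64-88 weeks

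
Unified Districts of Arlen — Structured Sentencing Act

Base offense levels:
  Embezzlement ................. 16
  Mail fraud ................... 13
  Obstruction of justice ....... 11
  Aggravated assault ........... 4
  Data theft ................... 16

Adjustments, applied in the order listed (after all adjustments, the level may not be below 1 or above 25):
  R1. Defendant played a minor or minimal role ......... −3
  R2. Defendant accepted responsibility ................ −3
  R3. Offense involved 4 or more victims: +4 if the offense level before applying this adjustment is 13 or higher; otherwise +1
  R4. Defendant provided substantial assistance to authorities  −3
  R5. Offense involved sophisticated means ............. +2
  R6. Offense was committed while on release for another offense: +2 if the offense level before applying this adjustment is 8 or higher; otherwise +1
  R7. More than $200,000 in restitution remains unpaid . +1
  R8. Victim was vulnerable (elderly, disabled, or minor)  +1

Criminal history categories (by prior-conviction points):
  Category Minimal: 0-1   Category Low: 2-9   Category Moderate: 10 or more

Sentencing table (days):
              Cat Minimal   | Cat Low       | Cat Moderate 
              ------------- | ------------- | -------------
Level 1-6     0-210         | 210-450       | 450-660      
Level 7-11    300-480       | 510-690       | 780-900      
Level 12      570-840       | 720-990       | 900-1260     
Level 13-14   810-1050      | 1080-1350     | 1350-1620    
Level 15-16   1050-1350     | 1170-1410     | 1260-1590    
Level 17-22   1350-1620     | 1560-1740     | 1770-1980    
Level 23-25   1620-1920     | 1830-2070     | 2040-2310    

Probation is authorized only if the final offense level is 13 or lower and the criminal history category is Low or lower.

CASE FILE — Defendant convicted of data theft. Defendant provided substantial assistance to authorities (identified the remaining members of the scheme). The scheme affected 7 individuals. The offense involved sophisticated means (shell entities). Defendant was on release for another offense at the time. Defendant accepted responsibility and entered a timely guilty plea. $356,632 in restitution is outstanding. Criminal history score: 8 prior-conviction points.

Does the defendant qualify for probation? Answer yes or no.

Base offense level for data theft: 16.
R1 does not apply.
R2 applies: 16 − 3 = 13.
R3 applies (level before this adjustment is 13 ≥ 13, so +4): 13 + 4 = 17.
R4 applies: 17 − 3 = 14.
R5 applies: 14 + 2 = 16.
R6 applies (level before this adjustment is 16 ≥ 8, so +2): 16 + 2 = 18.
R7 applies: 18 + 1 = 19.
Final offense level: 19.
Criminal history: 8 prior points → Category Low (2-9).
Level 19 falls in the 17-22 band.
Grid: Level 17-22 × Category Low = 1560-1740 days.
Probation check: level 19 > 13 and category Low ≤ Low → not eligible.

No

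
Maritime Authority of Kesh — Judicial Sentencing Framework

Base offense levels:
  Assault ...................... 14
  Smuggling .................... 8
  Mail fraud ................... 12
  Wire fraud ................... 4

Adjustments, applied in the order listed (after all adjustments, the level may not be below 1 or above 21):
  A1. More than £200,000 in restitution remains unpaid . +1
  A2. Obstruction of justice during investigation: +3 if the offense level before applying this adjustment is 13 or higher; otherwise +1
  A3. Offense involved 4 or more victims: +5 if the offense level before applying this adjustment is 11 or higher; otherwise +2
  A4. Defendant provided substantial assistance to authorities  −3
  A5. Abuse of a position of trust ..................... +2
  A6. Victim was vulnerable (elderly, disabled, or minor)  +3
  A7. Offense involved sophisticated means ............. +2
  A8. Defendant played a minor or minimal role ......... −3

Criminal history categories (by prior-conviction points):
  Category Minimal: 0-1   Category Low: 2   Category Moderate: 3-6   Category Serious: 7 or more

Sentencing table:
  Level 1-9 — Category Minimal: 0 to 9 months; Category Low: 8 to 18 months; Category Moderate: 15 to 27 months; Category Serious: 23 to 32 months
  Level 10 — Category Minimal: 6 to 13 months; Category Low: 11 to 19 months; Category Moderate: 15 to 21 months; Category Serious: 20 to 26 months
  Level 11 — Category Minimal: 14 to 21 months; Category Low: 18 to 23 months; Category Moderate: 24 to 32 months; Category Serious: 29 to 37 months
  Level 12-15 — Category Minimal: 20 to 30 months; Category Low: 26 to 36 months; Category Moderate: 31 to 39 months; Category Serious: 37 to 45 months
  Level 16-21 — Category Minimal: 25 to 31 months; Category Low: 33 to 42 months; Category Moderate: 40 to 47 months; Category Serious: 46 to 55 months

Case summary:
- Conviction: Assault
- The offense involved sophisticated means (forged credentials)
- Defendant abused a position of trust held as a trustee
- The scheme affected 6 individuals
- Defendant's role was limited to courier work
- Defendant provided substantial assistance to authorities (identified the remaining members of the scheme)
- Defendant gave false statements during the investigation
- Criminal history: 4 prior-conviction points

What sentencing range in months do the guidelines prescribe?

Base offense level for assault: 14.
A2 applies (level before this adjustment is 14 ≥ 13, so +3): 14 + 3 = 17.
A3 applies (level before this adjustment is 17 ≥ 11, so +5): 17 + 5 = 22.
A4 applies: 22 − 3 = 19.
A5 applies: 19 + 2 = 21.
A7 applies: 21 + 2 = 23.
A8 applies: 23 − 3 = 20.
Final offense level: 20.
Criminal history: 4 prior points → Category Moderate (3-6).
Level 20 falls in the 16-21 band.
Grid: Level 16-21 × Category Moderate = 40-47 months.

40-47 months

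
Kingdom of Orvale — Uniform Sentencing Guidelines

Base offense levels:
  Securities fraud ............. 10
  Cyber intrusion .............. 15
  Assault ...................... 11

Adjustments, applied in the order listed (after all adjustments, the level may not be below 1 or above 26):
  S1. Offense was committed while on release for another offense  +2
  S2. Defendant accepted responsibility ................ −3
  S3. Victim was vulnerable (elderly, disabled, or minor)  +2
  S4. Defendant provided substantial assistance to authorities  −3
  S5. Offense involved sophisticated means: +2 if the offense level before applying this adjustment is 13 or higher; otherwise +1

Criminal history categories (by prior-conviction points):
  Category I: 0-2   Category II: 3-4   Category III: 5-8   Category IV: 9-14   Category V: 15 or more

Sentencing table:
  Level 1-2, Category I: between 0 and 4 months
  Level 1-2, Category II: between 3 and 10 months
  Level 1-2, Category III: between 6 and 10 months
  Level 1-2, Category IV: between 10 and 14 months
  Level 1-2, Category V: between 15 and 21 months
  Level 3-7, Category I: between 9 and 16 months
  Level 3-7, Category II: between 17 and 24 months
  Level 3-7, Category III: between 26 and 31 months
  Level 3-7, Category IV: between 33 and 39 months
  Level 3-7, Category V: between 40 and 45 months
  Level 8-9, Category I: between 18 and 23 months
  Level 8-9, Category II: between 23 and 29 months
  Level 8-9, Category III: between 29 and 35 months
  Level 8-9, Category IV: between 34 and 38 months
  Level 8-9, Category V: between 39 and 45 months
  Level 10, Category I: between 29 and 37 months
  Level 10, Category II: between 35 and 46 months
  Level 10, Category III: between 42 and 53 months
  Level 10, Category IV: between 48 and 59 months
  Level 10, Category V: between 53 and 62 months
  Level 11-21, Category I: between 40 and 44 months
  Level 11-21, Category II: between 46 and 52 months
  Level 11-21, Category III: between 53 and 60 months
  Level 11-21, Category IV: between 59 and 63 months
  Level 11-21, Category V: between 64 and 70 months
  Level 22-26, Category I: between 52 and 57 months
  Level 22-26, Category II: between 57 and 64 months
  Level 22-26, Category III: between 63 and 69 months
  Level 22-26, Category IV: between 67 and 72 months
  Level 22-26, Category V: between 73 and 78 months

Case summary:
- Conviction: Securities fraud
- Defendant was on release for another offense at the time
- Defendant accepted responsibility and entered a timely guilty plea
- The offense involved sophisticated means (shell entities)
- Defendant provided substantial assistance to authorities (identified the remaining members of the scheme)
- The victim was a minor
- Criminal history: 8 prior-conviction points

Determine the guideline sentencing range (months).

Base offense level for securities fraud: 10.
S1 applies: 10 + 2 = 12.
S2 applies: 12 − 3 = 9.
S3 applies: 9 + 2 = 11.
S4 applies: 11 − 3 = 8.
S5 applies (level before this adjustment is 8 < 13, so +1): 8 + 1 = 9.
Final offense level: 9.
Criminal history: 8 prior points → Category III (5-8).
Level 9 falls in the 8-9 band.
Grid: Level 8-9 × Category III = 29-35 months.

29-35 months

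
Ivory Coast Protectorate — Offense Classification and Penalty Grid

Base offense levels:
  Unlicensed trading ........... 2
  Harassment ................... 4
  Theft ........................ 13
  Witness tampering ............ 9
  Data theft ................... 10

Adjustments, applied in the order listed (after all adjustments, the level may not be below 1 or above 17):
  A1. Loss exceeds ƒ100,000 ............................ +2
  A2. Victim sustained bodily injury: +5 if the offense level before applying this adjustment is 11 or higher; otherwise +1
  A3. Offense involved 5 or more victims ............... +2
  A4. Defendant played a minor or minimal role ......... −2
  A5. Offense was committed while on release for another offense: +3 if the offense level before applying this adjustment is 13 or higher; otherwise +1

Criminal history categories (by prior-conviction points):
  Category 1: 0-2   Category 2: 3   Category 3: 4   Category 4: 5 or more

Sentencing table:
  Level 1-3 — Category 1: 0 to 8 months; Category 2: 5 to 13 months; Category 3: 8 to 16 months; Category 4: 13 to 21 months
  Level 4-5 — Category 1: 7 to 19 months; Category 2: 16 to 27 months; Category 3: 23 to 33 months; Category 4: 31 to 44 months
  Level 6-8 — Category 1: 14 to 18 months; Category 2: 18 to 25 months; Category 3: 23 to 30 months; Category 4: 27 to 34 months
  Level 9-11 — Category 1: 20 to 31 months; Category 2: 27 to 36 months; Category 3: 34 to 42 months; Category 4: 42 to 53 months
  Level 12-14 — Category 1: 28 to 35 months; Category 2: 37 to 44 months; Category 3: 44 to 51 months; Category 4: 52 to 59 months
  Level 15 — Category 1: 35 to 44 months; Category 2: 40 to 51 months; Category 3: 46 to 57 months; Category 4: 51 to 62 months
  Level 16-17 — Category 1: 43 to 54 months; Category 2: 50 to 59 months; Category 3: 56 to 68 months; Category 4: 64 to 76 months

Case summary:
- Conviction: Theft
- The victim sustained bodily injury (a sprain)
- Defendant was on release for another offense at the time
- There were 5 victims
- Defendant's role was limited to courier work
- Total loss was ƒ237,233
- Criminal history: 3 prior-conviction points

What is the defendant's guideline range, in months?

Base offense level for theft: 13.
A1 applies: 13 + 2 = 15.
A2 applies (level before this adjustment is 15 ≥ 11, so +5): 15 + 5 = 20.
A3 applies: 20 + 2 = 22.
A4 applies: 22 − 2 = 20.
A5 applies (level before this adjustment is 20 ≥ 13, so +3): 20 + 3 = 23.
Level 23 exceeds the maximum of 17; capped at 17.
Final offense level: 17.
Criminal history: 3 prior points → Category 2 (3).
Level 17 falls in the 16-17 band.
Grid: Level 16-17 × Category 2 = 50-59 months.

50-59 months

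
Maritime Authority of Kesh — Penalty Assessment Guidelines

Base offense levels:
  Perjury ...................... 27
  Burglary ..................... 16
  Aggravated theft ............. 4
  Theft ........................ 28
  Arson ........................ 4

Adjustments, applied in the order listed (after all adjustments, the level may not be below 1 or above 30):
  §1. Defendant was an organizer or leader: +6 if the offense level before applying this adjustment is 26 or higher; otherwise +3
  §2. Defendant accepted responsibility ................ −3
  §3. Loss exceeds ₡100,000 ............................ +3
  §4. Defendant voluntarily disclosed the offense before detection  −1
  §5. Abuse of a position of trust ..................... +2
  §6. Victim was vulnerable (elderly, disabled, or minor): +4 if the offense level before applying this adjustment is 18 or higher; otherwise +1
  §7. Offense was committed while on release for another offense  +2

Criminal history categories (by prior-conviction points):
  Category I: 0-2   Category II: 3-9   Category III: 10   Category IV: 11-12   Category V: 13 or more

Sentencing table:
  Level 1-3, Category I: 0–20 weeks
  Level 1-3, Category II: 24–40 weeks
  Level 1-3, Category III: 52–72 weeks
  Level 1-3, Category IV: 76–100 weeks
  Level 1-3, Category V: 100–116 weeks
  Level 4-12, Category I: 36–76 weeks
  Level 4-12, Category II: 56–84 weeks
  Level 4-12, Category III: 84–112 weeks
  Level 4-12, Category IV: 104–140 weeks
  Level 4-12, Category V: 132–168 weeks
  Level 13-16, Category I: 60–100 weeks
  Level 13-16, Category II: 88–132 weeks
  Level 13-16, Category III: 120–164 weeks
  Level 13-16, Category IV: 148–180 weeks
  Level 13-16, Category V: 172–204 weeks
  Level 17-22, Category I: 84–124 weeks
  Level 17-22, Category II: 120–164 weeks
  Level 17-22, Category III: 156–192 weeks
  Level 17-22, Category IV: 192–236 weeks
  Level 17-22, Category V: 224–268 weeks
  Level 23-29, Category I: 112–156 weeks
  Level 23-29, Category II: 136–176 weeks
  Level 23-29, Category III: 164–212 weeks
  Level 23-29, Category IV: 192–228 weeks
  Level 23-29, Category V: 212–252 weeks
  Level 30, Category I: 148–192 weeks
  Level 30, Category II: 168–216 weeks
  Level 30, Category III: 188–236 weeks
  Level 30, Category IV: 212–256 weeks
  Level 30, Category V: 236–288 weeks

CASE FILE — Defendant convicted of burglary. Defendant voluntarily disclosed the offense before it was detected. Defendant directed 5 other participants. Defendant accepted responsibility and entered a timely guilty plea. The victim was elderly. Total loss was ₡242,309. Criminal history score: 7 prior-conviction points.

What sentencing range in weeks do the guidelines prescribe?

Base offense level for burglary: 16.
§1 applies (level before this adjustment is 16 < 26, so +3): 16 + 3 = 19.
§2 applies: 19 − 3 = 16.
§3 applies: 16 + 3 = 19.
§4 applies: 19 − 1 = 18.
§5 does not apply.
§6 applies (level before this adjustment is 18 ≥ 18, so +4): 18 + 4 = 22.
Final offense level: 22.
Criminal history: 7 prior points → Category II (3-9).
Level 22 falls in the 17-22 band.
Grid: Level 17-22 × Category II = 120-164 weeks.

120-164 weeks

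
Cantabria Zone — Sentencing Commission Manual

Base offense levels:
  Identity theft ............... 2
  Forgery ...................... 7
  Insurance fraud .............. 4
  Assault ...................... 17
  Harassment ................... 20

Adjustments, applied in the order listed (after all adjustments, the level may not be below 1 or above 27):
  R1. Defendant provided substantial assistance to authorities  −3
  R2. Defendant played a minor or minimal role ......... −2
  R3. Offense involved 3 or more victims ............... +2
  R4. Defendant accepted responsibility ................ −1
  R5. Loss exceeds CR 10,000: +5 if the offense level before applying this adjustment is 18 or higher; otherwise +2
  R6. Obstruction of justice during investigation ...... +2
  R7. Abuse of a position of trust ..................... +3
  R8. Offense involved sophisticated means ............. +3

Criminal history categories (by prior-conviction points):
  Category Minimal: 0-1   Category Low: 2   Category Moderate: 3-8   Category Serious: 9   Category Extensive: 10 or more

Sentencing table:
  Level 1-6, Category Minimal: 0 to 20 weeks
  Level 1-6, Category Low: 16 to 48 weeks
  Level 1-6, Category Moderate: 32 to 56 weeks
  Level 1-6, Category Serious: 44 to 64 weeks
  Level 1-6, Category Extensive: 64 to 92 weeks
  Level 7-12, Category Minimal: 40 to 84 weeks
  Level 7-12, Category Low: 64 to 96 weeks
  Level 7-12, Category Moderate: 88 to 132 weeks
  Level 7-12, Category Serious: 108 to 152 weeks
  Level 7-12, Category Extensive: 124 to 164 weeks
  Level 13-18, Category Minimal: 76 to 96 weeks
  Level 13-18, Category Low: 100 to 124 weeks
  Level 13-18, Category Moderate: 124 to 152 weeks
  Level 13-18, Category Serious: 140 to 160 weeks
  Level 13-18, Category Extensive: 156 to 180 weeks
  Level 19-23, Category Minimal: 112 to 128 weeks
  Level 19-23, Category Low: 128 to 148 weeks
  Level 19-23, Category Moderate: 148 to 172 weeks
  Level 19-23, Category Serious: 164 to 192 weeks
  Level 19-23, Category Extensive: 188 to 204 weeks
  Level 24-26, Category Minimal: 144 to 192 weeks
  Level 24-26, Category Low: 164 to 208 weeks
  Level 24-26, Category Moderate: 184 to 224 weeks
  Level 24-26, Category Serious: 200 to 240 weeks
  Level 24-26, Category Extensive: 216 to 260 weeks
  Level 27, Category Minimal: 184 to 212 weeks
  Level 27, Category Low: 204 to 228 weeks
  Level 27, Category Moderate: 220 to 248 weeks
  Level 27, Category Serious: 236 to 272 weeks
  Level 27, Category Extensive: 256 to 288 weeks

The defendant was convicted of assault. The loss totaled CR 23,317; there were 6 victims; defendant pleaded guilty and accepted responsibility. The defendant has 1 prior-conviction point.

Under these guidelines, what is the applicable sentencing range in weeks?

112-128 weeks

Base offense level for assault: 17.
R3 applies: 17 + 2 = 19.
R4 applies: 19 − 1 = 18.
R5 applies (level before this adjustment is 18 ≥ 18, so +5): 18 + 5 = 23.
R6 does not apply.
R8 does not apply.
Final offense level: 23.
Criminal history: 1 prior point → Category Minimal (0-1).
Level 23 falls in the 19-23 band.
Grid: Level 19-23 × Category Minimal = 112-128 weeks.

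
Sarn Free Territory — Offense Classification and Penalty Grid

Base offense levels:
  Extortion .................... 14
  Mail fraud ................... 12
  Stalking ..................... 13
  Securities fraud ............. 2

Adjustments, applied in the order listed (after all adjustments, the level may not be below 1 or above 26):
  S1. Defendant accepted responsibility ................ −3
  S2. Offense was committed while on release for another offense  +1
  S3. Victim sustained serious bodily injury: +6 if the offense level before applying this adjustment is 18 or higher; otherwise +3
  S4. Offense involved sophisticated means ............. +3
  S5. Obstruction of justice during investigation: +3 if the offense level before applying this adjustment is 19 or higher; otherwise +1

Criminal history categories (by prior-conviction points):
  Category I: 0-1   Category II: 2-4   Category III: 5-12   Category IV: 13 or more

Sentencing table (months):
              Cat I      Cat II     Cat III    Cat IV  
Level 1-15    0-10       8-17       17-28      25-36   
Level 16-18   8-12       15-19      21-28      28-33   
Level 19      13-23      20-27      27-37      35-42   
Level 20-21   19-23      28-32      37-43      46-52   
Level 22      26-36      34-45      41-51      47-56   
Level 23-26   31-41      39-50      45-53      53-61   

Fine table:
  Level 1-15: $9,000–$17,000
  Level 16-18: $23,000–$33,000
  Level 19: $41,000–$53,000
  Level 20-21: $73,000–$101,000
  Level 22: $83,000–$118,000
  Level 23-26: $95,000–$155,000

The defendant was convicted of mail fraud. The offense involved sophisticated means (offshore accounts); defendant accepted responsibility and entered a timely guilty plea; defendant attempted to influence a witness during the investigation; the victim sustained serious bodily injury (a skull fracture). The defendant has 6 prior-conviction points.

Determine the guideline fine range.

$23,000–$33,000

Base offense level for mail fraud: 12.
S1 applies: 12 − 3 = 9.
S3 applies (level before this adjustment is 9 < 18, so +3): 9 + 3 = 12.
S4 applies: 12 + 3 = 15.
S5 applies (level before this adjustment is 15 < 19, so +1): 15 + 1 = 16.
Final offense level: 16.
Level 16 falls in the 16-18 band.
Fine table: Level 16-18 → $23,000–$33,000.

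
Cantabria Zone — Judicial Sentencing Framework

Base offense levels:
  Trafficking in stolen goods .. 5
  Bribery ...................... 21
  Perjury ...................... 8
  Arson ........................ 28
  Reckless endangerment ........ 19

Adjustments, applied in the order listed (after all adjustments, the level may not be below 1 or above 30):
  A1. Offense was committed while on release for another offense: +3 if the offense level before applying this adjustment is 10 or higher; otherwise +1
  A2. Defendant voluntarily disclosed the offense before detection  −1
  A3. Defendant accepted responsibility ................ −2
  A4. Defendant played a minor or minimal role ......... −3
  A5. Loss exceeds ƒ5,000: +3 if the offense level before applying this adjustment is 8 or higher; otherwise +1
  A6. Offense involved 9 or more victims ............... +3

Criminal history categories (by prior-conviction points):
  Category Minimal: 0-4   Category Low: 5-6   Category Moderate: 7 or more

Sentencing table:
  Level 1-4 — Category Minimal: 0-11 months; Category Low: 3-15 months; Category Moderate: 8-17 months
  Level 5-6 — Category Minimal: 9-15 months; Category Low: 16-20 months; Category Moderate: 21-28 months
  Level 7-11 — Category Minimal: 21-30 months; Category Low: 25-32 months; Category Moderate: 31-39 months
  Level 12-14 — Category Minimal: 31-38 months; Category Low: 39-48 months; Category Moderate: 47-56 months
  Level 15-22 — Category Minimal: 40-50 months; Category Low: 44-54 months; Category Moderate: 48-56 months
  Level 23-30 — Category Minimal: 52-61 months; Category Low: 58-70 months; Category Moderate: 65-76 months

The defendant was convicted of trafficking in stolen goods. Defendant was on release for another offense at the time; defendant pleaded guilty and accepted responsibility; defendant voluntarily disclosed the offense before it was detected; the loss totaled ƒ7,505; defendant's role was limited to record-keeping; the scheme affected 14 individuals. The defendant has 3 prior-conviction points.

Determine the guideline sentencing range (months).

0-11 months

Base offense level for trafficking in stolen goods: 5.
A1 applies (level before this adjustment is 5 < 10, so +1): 5 + 1 = 6.
A2 applies: 6 − 1 = 5.
A3 applies: 5 − 2 = 3.
A4 applies: 3 − 3 = 0.
A5 applies (level before this adjustment is 0 < 8, so +1): 0 + 1 = 1.
A6 applies: 1 + 3 = 4.
Final offense level: 4.
Criminal history: 3 prior points → Category Minimal (0-4).
Level 4 falls in the 1-4 band.
Grid: Level 1-4 × Category Minimal = 0-11 months.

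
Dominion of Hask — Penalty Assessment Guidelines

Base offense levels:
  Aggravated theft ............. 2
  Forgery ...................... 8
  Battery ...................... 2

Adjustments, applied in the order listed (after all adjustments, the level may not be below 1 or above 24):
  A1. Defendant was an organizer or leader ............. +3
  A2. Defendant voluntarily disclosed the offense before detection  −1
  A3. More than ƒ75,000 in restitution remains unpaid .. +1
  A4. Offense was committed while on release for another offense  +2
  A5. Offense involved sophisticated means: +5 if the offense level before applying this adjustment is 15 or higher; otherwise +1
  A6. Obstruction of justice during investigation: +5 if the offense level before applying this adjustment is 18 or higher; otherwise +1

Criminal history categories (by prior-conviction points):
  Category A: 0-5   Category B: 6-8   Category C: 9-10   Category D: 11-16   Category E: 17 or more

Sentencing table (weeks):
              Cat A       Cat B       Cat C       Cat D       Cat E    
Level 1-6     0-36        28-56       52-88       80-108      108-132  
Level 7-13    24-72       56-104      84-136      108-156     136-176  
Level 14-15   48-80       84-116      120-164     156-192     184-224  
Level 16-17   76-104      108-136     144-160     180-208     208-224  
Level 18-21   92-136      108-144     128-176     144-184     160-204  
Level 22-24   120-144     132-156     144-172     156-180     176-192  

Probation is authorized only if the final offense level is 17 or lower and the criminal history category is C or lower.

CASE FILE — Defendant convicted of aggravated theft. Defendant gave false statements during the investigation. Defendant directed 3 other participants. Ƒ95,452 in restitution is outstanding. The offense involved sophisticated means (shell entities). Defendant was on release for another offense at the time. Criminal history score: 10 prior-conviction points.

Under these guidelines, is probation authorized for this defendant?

Base offense level for aggravated theft: 2.
A1 applies: 2 + 3 = 5.
A3 applies: 5 + 1 = 6.
A4 applies: 6 + 2 = 8.
A5 applies (level before this adjustment is 8 < 15, so +1): 8 + 1 = 9.
A6 applies (level before this adjustment is 9 < 18, so +1): 9 + 1 = 10.
Final offense level: 10.
Criminal history: 10 prior points → Category C (9-10).
Level 10 falls in the 7-13 band.
Grid: Level 7-13 × Category C = 84-136 weeks.
Probation check: level 10 ≤ 17 and category C ≤ C → eligible.

Yes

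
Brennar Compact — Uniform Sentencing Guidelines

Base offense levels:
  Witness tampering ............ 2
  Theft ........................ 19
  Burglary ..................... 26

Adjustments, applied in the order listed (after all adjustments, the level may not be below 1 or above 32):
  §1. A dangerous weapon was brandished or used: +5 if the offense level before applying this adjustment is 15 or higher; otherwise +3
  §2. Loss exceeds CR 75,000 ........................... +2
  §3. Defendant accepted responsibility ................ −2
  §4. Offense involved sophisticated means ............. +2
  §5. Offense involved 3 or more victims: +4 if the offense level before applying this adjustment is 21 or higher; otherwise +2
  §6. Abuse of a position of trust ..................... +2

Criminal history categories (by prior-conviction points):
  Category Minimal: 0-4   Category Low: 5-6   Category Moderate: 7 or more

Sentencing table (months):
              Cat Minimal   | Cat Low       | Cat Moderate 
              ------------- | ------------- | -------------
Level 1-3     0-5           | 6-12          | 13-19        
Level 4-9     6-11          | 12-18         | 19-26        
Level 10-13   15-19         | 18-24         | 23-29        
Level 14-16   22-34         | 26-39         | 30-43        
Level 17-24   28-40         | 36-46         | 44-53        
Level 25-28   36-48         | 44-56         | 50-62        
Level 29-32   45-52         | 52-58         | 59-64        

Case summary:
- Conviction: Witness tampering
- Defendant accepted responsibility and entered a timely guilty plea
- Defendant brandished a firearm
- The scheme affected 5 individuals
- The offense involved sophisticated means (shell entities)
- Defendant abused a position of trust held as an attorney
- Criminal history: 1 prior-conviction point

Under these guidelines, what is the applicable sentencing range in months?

6-11 months

Base offense level for witness tampering: 2.
§1 applies (level before this adjustment is 2 < 15, so +3): 2 + 3 = 5.
§2 does not apply.
§3 applies: 5 − 2 = 3.
§4 applies: 3 + 2 = 5.
§5 applies (level before this adjustment is 5 < 21, so +2): 5 + 2 = 7.
§6 applies: 7 + 2 = 9.
Final offense level: 9.
Criminal history: 1 prior point → Category Minimal (0-4).
Level 9 falls in the 4-9 band.
Grid: Level 4-9 × Category Minimal = 6-11 months.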